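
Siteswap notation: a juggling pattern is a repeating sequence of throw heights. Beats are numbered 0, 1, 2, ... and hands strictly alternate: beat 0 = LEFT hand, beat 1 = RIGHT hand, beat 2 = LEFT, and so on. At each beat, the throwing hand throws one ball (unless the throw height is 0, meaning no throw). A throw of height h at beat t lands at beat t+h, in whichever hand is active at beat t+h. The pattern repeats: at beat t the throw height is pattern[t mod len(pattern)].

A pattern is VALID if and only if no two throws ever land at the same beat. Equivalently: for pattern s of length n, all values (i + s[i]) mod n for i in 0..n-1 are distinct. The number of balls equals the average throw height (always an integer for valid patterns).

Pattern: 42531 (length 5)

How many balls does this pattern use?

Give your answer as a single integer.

Answer: 3

Derivation:
Pattern = [4, 2, 5, 3, 1], length n = 5
  position 0: throw height = 4, running sum = 4
  position 1: throw height = 2, running sum = 6
  position 2: throw height = 5, running sum = 11
  position 3: throw height = 3, running sum = 14
  position 4: throw height = 1, running sum = 15
Total sum = 15; balls = sum / n = 15 / 5 = 3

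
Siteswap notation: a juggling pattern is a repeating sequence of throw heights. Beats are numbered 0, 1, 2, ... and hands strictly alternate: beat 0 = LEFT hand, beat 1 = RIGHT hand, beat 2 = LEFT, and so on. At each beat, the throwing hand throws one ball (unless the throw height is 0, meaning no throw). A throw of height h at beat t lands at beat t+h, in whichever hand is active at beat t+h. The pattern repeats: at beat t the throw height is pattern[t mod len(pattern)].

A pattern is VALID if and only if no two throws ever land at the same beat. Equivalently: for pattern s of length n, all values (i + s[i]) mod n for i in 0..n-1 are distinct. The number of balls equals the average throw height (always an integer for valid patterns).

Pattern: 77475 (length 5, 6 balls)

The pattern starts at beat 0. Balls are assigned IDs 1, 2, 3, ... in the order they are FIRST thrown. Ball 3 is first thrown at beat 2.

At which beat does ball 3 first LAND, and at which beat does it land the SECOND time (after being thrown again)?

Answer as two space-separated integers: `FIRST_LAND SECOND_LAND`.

Beat 0 (L): throw ball1 h=7 -> lands@7:R; in-air after throw: [b1@7:R]
Beat 1 (R): throw ball2 h=7 -> lands@8:L; in-air after throw: [b1@7:R b2@8:L]
Beat 2 (L): throw ball3 h=4 -> lands@6:L; in-air after throw: [b3@6:L b1@7:R b2@8:L]
Beat 3 (R): throw ball4 h=7 -> lands@10:L; in-air after throw: [b3@6:L b1@7:R b2@8:L b4@10:L]
Beat 4 (L): throw ball5 h=5 -> lands@9:R; in-air after throw: [b3@6:L b1@7:R b2@8:L b5@9:R b4@10:L]
Beat 5 (R): throw ball6 h=7 -> lands@12:L; in-air after throw: [b3@6:L b1@7:R b2@8:L b5@9:R b4@10:L b6@12:L]
Beat 6 (L): throw ball3 h=7 -> lands@13:R; in-air after throw: [b1@7:R b2@8:L b5@9:R b4@10:L b6@12:L b3@13:R]
Beat 7 (R): throw ball1 h=4 -> lands@11:R; in-air after throw: [b2@8:L b5@9:R b4@10:L b1@11:R b6@12:L b3@13:R]
Beat 8 (L): throw ball2 h=7 -> lands@15:R; in-air after throw: [b5@9:R b4@10:L b1@11:R b6@12:L b3@13:R b2@15:R]
Beat 9 (R): throw ball5 h=5 -> lands@14:L; in-air after throw: [b4@10:L b1@11:R b6@12:L b3@13:R b5@14:L b2@15:R]
Beat 10 (L): throw ball4 h=7 -> lands@17:R; in-air after throw: [b1@11:R b6@12:L b3@13:R b5@14:L b2@15:R b4@17:R]
Beat 11 (R): throw ball1 h=7 -> lands@18:L; in-air after throw: [b6@12:L b3@13:R b5@14:L b2@15:R b4@17:R b1@18:L]
Beat 12 (L): throw ball6 h=4 -> lands@16:L; in-air after throw: [b3@13:R b5@14:L b2@15:R b6@16:L b4@17:R b1@18:L]
Beat 13 (R): throw ball3 h=7 -> lands@20:L; in-air after throw: [b5@14:L b2@15:R b6@16:L b4@17:R b1@18:L b3@20:L]
Ball 3: thrown@2 h=4 -> first land @6; rethrown@6 h=7 -> second land @13

Answer: 6 13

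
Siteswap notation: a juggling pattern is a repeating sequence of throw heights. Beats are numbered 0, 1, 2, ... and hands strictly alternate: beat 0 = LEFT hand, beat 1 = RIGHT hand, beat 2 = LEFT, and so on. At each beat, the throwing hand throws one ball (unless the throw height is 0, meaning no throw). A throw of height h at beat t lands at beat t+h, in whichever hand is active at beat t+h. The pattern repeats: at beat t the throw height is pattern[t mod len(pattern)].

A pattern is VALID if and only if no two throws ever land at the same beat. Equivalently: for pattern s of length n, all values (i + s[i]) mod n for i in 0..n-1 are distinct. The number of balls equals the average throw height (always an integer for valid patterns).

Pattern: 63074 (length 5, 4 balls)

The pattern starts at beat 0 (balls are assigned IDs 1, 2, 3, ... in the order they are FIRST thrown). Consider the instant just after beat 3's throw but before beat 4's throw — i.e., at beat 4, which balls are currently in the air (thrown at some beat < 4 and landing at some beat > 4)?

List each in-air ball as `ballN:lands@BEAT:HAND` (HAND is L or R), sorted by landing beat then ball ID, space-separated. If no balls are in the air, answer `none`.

Beat 0 (L): throw ball1 h=6 -> lands@6:L; in-air after throw: [b1@6:L]
Beat 1 (R): throw ball2 h=3 -> lands@4:L; in-air after throw: [b2@4:L b1@6:L]
Beat 3 (R): throw ball3 h=7 -> lands@10:L; in-air after throw: [b2@4:L b1@6:L b3@10:L]
Beat 4 (L): throw ball2 h=4 -> lands@8:L; in-air after throw: [b1@6:L b2@8:L b3@10:L]

Answer: ball1:lands@6:L ball3:lands@10:L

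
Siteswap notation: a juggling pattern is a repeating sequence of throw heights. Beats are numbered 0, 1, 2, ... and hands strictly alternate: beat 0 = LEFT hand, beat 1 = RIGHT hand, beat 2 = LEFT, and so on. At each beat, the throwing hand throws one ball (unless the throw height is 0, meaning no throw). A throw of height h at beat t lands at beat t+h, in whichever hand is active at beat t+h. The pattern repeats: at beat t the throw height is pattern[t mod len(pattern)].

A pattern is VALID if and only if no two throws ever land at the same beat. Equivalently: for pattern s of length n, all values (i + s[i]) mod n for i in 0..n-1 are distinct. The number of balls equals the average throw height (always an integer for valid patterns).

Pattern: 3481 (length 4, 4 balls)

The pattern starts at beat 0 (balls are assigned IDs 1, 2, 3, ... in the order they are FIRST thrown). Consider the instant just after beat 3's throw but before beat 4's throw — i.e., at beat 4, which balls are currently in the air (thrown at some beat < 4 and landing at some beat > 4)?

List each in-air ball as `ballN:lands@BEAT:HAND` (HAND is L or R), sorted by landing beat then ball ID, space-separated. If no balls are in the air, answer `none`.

Answer: ball2:lands@5:R ball3:lands@10:L

Derivation:
Beat 0 (L): throw ball1 h=3 -> lands@3:R; in-air after throw: [b1@3:R]
Beat 1 (R): throw ball2 h=4 -> lands@5:R; in-air after throw: [b1@3:R b2@5:R]
Beat 2 (L): throw ball3 h=8 -> lands@10:L; in-air after throw: [b1@3:R b2@5:R b3@10:L]
Beat 3 (R): throw ball1 h=1 -> lands@4:L; in-air after throw: [b1@4:L b2@5:R b3@10:L]
Beat 4 (L): throw ball1 h=3 -> lands@7:R; in-air after throw: [b2@5:R b1@7:R b3@10:L]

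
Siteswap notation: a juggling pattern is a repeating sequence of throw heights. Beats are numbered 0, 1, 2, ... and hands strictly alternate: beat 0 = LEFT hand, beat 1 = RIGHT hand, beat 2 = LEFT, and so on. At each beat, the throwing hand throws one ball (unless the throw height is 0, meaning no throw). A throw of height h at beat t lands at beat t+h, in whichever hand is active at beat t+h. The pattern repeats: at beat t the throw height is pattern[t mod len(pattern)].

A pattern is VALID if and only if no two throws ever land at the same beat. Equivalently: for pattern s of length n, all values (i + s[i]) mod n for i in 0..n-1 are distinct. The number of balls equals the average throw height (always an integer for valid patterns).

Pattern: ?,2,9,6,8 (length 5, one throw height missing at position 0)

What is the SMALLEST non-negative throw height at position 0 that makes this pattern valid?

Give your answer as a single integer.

Answer: 0

Derivation:
i=0: s[i]=? (unknown)
i=1: (1 + 2) mod 5 = 3
i=2: (2 + 9) mod 5 = 1
i=3: (3 + 6) mod 5 = 4
i=4: (4 + 8) mod 5 = 2
Known residues: [1, 2, 3, 4]; need a permutation of 0..4, so missing residue r = 0
Need (0 + s) mod 5 = 0; smallest s = (0 - 0) mod 5 = 0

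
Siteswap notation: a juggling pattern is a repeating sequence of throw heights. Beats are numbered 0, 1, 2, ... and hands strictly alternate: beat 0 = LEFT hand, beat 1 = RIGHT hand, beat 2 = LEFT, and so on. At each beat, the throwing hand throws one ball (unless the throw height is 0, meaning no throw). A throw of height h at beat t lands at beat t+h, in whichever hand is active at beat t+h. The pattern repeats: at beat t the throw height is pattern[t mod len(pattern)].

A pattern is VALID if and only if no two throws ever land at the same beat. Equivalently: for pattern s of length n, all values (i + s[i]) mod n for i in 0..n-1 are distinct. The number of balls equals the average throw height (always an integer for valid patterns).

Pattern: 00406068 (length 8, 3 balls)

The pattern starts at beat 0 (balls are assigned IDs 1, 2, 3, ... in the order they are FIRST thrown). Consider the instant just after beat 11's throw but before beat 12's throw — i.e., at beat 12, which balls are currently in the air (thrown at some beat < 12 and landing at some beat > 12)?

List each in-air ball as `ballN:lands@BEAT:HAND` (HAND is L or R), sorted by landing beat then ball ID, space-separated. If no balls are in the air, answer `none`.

Beat 2 (L): throw ball1 h=4 -> lands@6:L; in-air after throw: [b1@6:L]
Beat 4 (L): throw ball2 h=6 -> lands@10:L; in-air after throw: [b1@6:L b2@10:L]
Beat 6 (L): throw ball1 h=6 -> lands@12:L; in-air after throw: [b2@10:L b1@12:L]
Beat 7 (R): throw ball3 h=8 -> lands@15:R; in-air after throw: [b2@10:L b1@12:L b3@15:R]
Beat 10 (L): throw ball2 h=4 -> lands@14:L; in-air after throw: [b1@12:L b2@14:L b3@15:R]
Beat 12 (L): throw ball1 h=6 -> lands@18:L; in-air after throw: [b2@14:L b3@15:R b1@18:L]

Answer: ball2:lands@14:L ball3:lands@15:R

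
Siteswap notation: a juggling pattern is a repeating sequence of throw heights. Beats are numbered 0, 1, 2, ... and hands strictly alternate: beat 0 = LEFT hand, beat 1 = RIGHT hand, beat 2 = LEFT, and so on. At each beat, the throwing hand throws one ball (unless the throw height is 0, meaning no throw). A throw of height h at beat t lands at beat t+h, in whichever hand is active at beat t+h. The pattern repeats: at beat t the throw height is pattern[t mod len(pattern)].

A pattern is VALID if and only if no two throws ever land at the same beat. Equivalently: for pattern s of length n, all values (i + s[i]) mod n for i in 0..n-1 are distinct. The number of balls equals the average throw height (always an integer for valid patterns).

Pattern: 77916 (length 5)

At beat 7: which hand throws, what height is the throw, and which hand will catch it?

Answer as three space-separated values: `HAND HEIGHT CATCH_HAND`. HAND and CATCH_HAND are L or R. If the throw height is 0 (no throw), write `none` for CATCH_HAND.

Beat 7: 7 mod 2 = 1, so hand = R
Throw height = pattern[7 mod 5] = pattern[2] = 9
Lands at beat 7+9=16, 16 mod 2 = 0, so catch hand = L

Answer: R 9 L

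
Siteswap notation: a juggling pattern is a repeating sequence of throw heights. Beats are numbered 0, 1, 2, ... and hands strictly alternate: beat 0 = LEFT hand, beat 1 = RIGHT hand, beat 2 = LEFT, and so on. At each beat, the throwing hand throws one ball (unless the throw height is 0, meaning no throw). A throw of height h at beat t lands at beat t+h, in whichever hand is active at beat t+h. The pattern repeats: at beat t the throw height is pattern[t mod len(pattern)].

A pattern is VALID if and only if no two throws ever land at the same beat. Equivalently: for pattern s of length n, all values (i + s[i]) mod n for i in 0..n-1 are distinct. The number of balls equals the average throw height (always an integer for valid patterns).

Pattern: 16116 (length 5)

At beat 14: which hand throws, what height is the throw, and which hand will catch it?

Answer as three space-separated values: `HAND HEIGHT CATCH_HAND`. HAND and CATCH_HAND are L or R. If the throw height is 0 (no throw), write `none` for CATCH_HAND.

Answer: L 6 L

Derivation:
Beat 14: 14 mod 2 = 0, so hand = L
Throw height = pattern[14 mod 5] = pattern[4] = 6
Lands at beat 14+6=20, 20 mod 2 = 0, so catch hand = L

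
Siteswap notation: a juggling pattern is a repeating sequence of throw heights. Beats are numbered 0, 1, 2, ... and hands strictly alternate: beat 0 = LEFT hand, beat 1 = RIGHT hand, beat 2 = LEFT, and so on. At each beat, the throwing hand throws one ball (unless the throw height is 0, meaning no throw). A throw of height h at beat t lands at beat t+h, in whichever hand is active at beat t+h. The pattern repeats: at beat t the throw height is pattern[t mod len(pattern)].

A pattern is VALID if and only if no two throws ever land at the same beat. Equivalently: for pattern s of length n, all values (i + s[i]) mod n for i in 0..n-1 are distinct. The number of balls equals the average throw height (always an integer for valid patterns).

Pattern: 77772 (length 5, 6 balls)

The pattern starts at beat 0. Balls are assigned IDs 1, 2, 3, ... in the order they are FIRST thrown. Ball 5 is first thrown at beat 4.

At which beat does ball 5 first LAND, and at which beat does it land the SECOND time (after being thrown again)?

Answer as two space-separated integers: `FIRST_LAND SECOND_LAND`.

Answer: 6 13

Derivation:
Beat 0 (L): throw ball1 h=7 -> lands@7:R; in-air after throw: [b1@7:R]
Beat 1 (R): throw ball2 h=7 -> lands@8:L; in-air after throw: [b1@7:R b2@8:L]
Beat 2 (L): throw ball3 h=7 -> lands@9:R; in-air after throw: [b1@7:R b2@8:L b3@9:R]
Beat 3 (R): throw ball4 h=7 -> lands@10:L; in-air after throw: [b1@7:R b2@8:L b3@9:R b4@10:L]
Beat 4 (L): throw ball5 h=2 -> lands@6:L; in-air after throw: [b5@6:L b1@7:R b2@8:L b3@9:R b4@10:L]
Beat 5 (R): throw ball6 h=7 -> lands@12:L; in-air after throw: [b5@6:L b1@7:R b2@8:L b3@9:R b4@10:L b6@12:L]
Beat 6 (L): throw ball5 h=7 -> lands@13:R; in-air after throw: [b1@7:R b2@8:L b3@9:R b4@10:L b6@12:L b5@13:R]
Beat 7 (R): throw ball1 h=7 -> lands@14:L; in-air after throw: [b2@8:L b3@9:R b4@10:L b6@12:L b5@13:R b1@14:L]
Beat 8 (L): throw ball2 h=7 -> lands@15:R; in-air after throw: [b3@9:R b4@10:L b6@12:L b5@13:R b1@14:L b2@15:R]
Beat 9 (R): throw ball3 h=2 -> lands@11:R; in-air after throw: [b4@10:L b3@11:R b6@12:L b5@13:R b1@14:L b2@15:R]
Beat 10 (L): throw ball4 h=7 -> lands@17:R; in-air after throw: [b3@11:R b6@12:L b5@13:R b1@14:L b2@15:R b4@17:R]
Beat 11 (R): throw ball3 h=7 -> lands@18:L; in-air after throw: [b6@12:L b5@13:R b1@14:L b2@15:R b4@17:R b3@18:L]
Beat 12 (L): throw ball6 h=7 -> lands@19:R; in-air after throw: [b5@13:R b1@14:L b2@15:R b4@17:R b3@18:L b6@19:R]
Beat 13 (R): throw ball5 h=7 -> lands@20:L; in-air after throw: [b1@14:L b2@15:R b4@17:R b3@18:L b6@19:R b5@20:L]
Ball 5: thrown@4 h=2 -> first land @6; rethrown@6 h=7 -> second land @13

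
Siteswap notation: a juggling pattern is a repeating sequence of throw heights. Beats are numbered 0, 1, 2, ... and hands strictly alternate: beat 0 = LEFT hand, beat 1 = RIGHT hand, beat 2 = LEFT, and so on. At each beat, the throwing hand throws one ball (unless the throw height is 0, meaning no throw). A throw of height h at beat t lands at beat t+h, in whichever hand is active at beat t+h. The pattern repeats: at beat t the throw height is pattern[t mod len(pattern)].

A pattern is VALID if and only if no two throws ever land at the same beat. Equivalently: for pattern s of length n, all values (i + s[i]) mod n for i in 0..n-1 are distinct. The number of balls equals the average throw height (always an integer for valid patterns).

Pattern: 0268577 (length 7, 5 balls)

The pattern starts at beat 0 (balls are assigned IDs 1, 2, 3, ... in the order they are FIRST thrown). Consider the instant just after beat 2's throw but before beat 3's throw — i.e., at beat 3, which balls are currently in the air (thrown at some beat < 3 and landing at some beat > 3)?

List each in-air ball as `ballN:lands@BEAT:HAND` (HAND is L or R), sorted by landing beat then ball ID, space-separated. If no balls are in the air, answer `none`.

Beat 1 (R): throw ball1 h=2 -> lands@3:R; in-air after throw: [b1@3:R]
Beat 2 (L): throw ball2 h=6 -> lands@8:L; in-air after throw: [b1@3:R b2@8:L]
Beat 3 (R): throw ball1 h=8 -> lands@11:R; in-air after throw: [b2@8:L b1@11:R]

Answer: ball2:lands@8:L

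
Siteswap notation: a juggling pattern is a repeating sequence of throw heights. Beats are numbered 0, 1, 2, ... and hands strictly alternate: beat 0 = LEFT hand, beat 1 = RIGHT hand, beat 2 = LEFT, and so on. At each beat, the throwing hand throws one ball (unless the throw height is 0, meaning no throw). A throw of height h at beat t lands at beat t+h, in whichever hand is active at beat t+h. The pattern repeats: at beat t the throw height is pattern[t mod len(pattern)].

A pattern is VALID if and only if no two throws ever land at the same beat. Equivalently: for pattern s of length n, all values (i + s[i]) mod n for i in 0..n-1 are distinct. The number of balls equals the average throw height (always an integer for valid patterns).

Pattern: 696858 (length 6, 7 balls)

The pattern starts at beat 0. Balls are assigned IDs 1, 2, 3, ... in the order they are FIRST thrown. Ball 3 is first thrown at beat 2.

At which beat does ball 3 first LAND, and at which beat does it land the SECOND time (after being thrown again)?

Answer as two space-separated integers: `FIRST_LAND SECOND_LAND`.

Answer: 8 14

Derivation:
Beat 0 (L): throw ball1 h=6 -> lands@6:L; in-air after throw: [b1@6:L]
Beat 1 (R): throw ball2 h=9 -> lands@10:L; in-air after throw: [b1@6:L b2@10:L]
Beat 2 (L): throw ball3 h=6 -> lands@8:L; in-air after throw: [b1@6:L b3@8:L b2@10:L]
Beat 3 (R): throw ball4 h=8 -> lands@11:R; in-air after throw: [b1@6:L b3@8:L b2@10:L b4@11:R]
Beat 4 (L): throw ball5 h=5 -> lands@9:R; in-air after throw: [b1@6:L b3@8:L b5@9:R b2@10:L b4@11:R]
Beat 5 (R): throw ball6 h=8 -> lands@13:R; in-air after throw: [b1@6:L b3@8:L b5@9:R b2@10:L b4@11:R b6@13:R]
Beat 6 (L): throw ball1 h=6 -> lands@12:L; in-air after throw: [b3@8:L b5@9:R b2@10:L b4@11:R b1@12:L b6@13:R]
Beat 7 (R): throw ball7 h=9 -> lands@16:L; in-air after throw: [b3@8:L b5@9:R b2@10:L b4@11:R b1@12:L b6@13:R b7@16:L]
Beat 8 (L): throw ball3 h=6 -> lands@14:L; in-air after throw: [b5@9:R b2@10:L b4@11:R b1@12:L b6@13:R b3@14:L b7@16:L]
Beat 9 (R): throw ball5 h=8 -> lands@17:R; in-air after throw: [b2@10:L b4@11:R b1@12:L b6@13:R b3@14:L b7@16:L b5@17:R]
Beat 10 (L): throw ball2 h=5 -> lands@15:R; in-air after throw: [b4@11:R b1@12:L b6@13:R b3@14:L b2@15:R b7@16:L b5@17:R]
Beat 11 (R): throw ball4 h=8 -> lands@19:R; in-air after throw: [b1@12:L b6@13:R b3@14:L b2@15:R b7@16:L b5@17:R b4@19:R]
Ball 3: thrown@2 h=6 -> first land @8; rethrown@8 h=6 -> second land @14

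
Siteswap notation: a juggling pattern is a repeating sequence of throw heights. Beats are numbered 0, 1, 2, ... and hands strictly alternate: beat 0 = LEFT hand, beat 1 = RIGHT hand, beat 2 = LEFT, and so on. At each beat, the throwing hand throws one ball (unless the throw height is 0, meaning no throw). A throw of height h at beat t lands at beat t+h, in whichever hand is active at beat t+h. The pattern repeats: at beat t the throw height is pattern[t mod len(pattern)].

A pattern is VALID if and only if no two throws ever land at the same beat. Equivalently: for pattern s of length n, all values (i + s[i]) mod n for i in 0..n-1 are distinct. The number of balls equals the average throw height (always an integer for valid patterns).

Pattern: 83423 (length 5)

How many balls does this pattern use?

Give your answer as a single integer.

Pattern = [8, 3, 4, 2, 3], length n = 5
  position 0: throw height = 8, running sum = 8
  position 1: throw height = 3, running sum = 11
  position 2: throw height = 4, running sum = 15
  position 3: throw height = 2, running sum = 17
  position 4: throw height = 3, running sum = 20
Total sum = 20; balls = sum / n = 20 / 5 = 4

Answer: 4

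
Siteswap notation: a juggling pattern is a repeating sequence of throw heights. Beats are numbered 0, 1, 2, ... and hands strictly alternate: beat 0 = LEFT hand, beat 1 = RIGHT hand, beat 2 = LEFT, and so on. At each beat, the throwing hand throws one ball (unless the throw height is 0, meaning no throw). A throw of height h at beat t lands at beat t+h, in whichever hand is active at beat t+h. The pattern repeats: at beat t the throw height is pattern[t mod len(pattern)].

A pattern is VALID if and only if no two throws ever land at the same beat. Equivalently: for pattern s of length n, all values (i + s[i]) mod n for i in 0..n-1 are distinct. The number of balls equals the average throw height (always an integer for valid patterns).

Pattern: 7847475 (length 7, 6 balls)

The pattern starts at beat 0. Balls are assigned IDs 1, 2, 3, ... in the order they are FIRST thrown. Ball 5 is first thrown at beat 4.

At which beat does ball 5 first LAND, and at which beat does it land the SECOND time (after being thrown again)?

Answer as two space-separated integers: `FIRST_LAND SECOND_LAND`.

Beat 0 (L): throw ball1 h=7 -> lands@7:R; in-air after throw: [b1@7:R]
Beat 1 (R): throw ball2 h=8 -> lands@9:R; in-air after throw: [b1@7:R b2@9:R]
Beat 2 (L): throw ball3 h=4 -> lands@6:L; in-air after throw: [b3@6:L b1@7:R b2@9:R]
Beat 3 (R): throw ball4 h=7 -> lands@10:L; in-air after throw: [b3@6:L b1@7:R b2@9:R b4@10:L]
Beat 4 (L): throw ball5 h=4 -> lands@8:L; in-air after throw: [b3@6:L b1@7:R b5@8:L b2@9:R b4@10:L]
Beat 5 (R): throw ball6 h=7 -> lands@12:L; in-air after throw: [b3@6:L b1@7:R b5@8:L b2@9:R b4@10:L b6@12:L]
Beat 6 (L): throw ball3 h=5 -> lands@11:R; in-air after throw: [b1@7:R b5@8:L b2@9:R b4@10:L b3@11:R b6@12:L]
Beat 7 (R): throw ball1 h=7 -> lands@14:L; in-air after throw: [b5@8:L b2@9:R b4@10:L b3@11:R b6@12:L b1@14:L]
Beat 8 (L): throw ball5 h=8 -> lands@16:L; in-air after throw: [b2@9:R b4@10:L b3@11:R b6@12:L b1@14:L b5@16:L]
Beat 9 (R): throw ball2 h=4 -> lands@13:R; in-air after throw: [b4@10:L b3@11:R b6@12:L b2@13:R b1@14:L b5@16:L]
Beat 10 (L): throw ball4 h=7 -> lands@17:R; in-air after throw: [b3@11:R b6@12:L b2@13:R b1@14:L b5@16:L b4@17:R]
Beat 11 (R): throw ball3 h=4 -> lands@15:R; in-air after throw: [b6@12:L b2@13:R b1@14:L b3@15:R b5@16:L b4@17:R]
Beat 12 (L): throw ball6 h=7 -> lands@19:R; in-air after throw: [b2@13:R b1@14:L b3@15:R b5@16:L b4@17:R b6@19:R]
Beat 13 (R): throw ball2 h=5 -> lands@18:L; in-air after throw: [b1@14:L b3@15:R b5@16:L b4@17:R b2@18:L b6@19:R]
Beat 14 (L): throw ball1 h=7 -> lands@21:R; in-air after throw: [b3@15:R b5@16:L b4@17:R b2@18:L b6@19:R b1@21:R]
Beat 15 (R): throw ball3 h=8 -> lands@23:R; in-air after throw: [b5@16:L b4@17:R b2@18:L b6@19:R b1@21:R b3@23:R]
Beat 16 (L): throw ball5 h=4 -> lands@20:L; in-air after throw: [b4@17:R b2@18:L b6@19:R b5@20:L b1@21:R b3@23:R]
Ball 5: thrown@4 h=4 -> first land @8; rethrown@8 h=8 -> second land @16

Answer: 8 16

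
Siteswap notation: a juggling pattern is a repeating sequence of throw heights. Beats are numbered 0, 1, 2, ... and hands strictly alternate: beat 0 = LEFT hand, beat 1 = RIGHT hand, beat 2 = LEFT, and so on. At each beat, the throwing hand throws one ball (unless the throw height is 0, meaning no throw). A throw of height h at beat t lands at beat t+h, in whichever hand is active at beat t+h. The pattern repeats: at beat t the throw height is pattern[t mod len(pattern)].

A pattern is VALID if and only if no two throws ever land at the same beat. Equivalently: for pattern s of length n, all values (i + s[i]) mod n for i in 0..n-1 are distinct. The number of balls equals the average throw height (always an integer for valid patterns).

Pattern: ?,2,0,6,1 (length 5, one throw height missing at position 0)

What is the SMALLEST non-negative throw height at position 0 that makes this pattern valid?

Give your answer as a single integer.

i=0: s[i]=? (unknown)
i=1: (1 + 2) mod 5 = 3
i=2: (2 + 0) mod 5 = 2
i=3: (3 + 6) mod 5 = 4
i=4: (4 + 1) mod 5 = 0
Known residues: [0, 2, 3, 4]; need a permutation of 0..4, so missing residue r = 1
Need (0 + s) mod 5 = 1; smallest s = (1 - 0) mod 5 = 1

Answer: 1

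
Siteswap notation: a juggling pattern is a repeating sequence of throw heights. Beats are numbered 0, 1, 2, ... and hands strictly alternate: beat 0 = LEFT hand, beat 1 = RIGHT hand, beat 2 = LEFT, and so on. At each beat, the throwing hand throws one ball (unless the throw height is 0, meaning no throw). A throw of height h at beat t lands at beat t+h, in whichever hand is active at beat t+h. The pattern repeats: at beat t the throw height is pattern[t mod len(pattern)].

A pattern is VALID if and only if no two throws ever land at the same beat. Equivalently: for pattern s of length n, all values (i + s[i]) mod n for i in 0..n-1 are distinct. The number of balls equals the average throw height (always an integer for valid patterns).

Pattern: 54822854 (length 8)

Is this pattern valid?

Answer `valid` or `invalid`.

Answer: invalid

Derivation:
i=0: (i + s[i]) mod n = (0 + 5) mod 8 = 5
i=1: (i + s[i]) mod n = (1 + 4) mod 8 = 5
i=2: (i + s[i]) mod n = (2 + 8) mod 8 = 2
i=3: (i + s[i]) mod n = (3 + 2) mod 8 = 5
i=4: (i + s[i]) mod n = (4 + 2) mod 8 = 6
i=5: (i + s[i]) mod n = (5 + 8) mod 8 = 5
i=6: (i + s[i]) mod n = (6 + 5) mod 8 = 3
i=7: (i + s[i]) mod n = (7 + 4) mod 8 = 3
Residues: [5, 5, 2, 5, 6, 5, 3, 3], distinct: False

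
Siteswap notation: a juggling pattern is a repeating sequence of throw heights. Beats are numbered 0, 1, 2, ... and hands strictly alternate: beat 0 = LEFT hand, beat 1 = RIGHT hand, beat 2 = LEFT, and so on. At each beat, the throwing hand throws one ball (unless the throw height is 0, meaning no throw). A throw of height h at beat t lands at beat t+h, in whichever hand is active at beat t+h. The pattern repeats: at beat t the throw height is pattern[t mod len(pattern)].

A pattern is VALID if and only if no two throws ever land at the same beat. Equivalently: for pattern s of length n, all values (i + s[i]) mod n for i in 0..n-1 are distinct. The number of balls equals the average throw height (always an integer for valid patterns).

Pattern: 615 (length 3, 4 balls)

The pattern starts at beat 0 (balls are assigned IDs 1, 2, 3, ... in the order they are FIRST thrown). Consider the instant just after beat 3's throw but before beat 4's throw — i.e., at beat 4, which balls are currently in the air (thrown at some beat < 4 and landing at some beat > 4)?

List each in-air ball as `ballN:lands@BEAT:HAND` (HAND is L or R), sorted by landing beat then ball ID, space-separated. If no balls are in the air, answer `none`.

Beat 0 (L): throw ball1 h=6 -> lands@6:L; in-air after throw: [b1@6:L]
Beat 1 (R): throw ball2 h=1 -> lands@2:L; in-air after throw: [b2@2:L b1@6:L]
Beat 2 (L): throw ball2 h=5 -> lands@7:R; in-air after throw: [b1@6:L b2@7:R]
Beat 3 (R): throw ball3 h=6 -> lands@9:R; in-air after throw: [b1@6:L b2@7:R b3@9:R]
Beat 4 (L): throw ball4 h=1 -> lands@5:R; in-air after throw: [b4@5:R b1@6:L b2@7:R b3@9:R]

Answer: ball1:lands@6:L ball2:lands@7:R ball3:lands@9:R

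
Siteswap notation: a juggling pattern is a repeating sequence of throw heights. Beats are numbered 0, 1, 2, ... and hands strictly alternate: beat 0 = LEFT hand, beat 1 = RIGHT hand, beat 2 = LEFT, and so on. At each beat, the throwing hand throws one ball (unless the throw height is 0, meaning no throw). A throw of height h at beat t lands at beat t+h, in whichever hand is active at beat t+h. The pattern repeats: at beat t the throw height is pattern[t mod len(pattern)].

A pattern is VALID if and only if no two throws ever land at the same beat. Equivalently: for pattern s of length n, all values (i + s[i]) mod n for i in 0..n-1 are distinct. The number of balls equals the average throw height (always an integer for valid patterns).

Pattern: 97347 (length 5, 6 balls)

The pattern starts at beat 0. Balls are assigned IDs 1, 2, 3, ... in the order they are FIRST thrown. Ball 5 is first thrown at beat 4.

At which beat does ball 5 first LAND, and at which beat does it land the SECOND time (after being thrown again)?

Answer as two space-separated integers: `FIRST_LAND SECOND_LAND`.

Beat 0 (L): throw ball1 h=9 -> lands@9:R; in-air after throw: [b1@9:R]
Beat 1 (R): throw ball2 h=7 -> lands@8:L; in-air after throw: [b2@8:L b1@9:R]
Beat 2 (L): throw ball3 h=3 -> lands@5:R; in-air after throw: [b3@5:R b2@8:L b1@9:R]
Beat 3 (R): throw ball4 h=4 -> lands@7:R; in-air after throw: [b3@5:R b4@7:R b2@8:L b1@9:R]
Beat 4 (L): throw ball5 h=7 -> lands@11:R; in-air after throw: [b3@5:R b4@7:R b2@8:L b1@9:R b5@11:R]
Beat 5 (R): throw ball3 h=9 -> lands@14:L; in-air after throw: [b4@7:R b2@8:L b1@9:R b5@11:R b3@14:L]
Beat 6 (L): throw ball6 h=7 -> lands@13:R; in-air after throw: [b4@7:R b2@8:L b1@9:R b5@11:R b6@13:R b3@14:L]
Beat 7 (R): throw ball4 h=3 -> lands@10:L; in-air after throw: [b2@8:L b1@9:R b4@10:L b5@11:R b6@13:R b3@14:L]
Beat 8 (L): throw ball2 h=4 -> lands@12:L; in-air after throw: [b1@9:R b4@10:L b5@11:R b2@12:L b6@13:R b3@14:L]
Beat 9 (R): throw ball1 h=7 -> lands@16:L; in-air after throw: [b4@10:L b5@11:R b2@12:L b6@13:R b3@14:L b1@16:L]
Beat 10 (L): throw ball4 h=9 -> lands@19:R; in-air after throw: [b5@11:R b2@12:L b6@13:R b3@14:L b1@16:L b4@19:R]
Beat 11 (R): throw ball5 h=7 -> lands@18:L; in-air after throw: [b2@12:L b6@13:R b3@14:L b1@16:L b5@18:L b4@19:R]
Beat 12 (L): throw ball2 h=3 -> lands@15:R; in-air after throw: [b6@13:R b3@14:L b2@15:R b1@16:L b5@18:L b4@19:R]
Beat 13 (R): throw ball6 h=4 -> lands@17:R; in-air after throw: [b3@14:L b2@15:R b1@16:L b6@17:R b5@18:L b4@19:R]
Beat 14 (L): throw ball3 h=7 -> lands@21:R; in-air after throw: [b2@15:R b1@16:L b6@17:R b5@18:L b4@19:R b3@21:R]
Beat 15 (R): throw ball2 h=9 -> lands@24:L; in-air after throw: [b1@16:L b6@17:R b5@18:L b4@19:R b3@21:R b2@24:L]
Beat 16 (L): throw ball1 h=7 -> lands@23:R; in-air after throw: [b6@17:R b5@18:L b4@19:R b3@21:R b1@23:R b2@24:L]
Beat 17 (R): throw ball6 h=3 -> lands@20:L; in-air after throw: [b5@18:L b4@19:R b6@20:L b3@21:R b1@23:R b2@24:L]
Beat 18 (L): throw ball5 h=4 -> lands@22:L; in-air after throw: [b4@19:R b6@20:L b3@21:R b5@22:L b1@23:R b2@24:L]
Ball 5: thrown@4 h=7 -> first land @11; rethrown@11 h=7 -> second land @18

Answer: 11 18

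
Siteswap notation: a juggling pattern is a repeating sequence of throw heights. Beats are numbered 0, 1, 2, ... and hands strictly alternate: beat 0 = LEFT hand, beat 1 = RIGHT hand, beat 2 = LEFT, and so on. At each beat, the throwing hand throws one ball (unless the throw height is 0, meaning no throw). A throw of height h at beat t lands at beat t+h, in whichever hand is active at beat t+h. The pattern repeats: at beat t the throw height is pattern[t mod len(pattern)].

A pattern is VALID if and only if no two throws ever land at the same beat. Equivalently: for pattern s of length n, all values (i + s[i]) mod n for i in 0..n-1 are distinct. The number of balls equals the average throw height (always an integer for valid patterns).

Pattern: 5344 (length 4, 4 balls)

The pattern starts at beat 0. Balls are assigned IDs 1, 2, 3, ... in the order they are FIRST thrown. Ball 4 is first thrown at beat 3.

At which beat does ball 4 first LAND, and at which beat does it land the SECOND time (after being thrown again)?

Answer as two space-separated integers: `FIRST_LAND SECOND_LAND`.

Beat 0 (L): throw ball1 h=5 -> lands@5:R; in-air after throw: [b1@5:R]
Beat 1 (R): throw ball2 h=3 -> lands@4:L; in-air after throw: [b2@4:L b1@5:R]
Beat 2 (L): throw ball3 h=4 -> lands@6:L; in-air after throw: [b2@4:L b1@5:R b3@6:L]
Beat 3 (R): throw ball4 h=4 -> lands@7:R; in-air after throw: [b2@4:L b1@5:R b3@6:L b4@7:R]
Beat 4 (L): throw ball2 h=5 -> lands@9:R; in-air after throw: [b1@5:R b3@6:L b4@7:R b2@9:R]
Beat 5 (R): throw ball1 h=3 -> lands@8:L; in-air after throw: [b3@6:L b4@7:R b1@8:L b2@9:R]
Beat 6 (L): throw ball3 h=4 -> lands@10:L; in-air after throw: [b4@7:R b1@8:L b2@9:R b3@10:L]
Beat 7 (R): throw ball4 h=4 -> lands@11:R; in-air after throw: [b1@8:L b2@9:R b3@10:L b4@11:R]
Beat 8 (L): throw ball1 h=5 -> lands@13:R; in-air after throw: [b2@9:R b3@10:L b4@11:R b1@13:R]
Beat 9 (R): throw ball2 h=3 -> lands@12:L; in-air after throw: [b3@10:L b4@11:R b2@12:L b1@13:R]
Beat 10 (L): throw ball3 h=4 -> lands@14:L; in-air after throw: [b4@11:R b2@12:L b1@13:R b3@14:L]
Beat 11 (R): throw ball4 h=4 -> lands@15:R; in-air after throw: [b2@12:L b1@13:R b3@14:L b4@15:R]
Ball 4: thrown@3 h=4 -> first land @7; rethrown@7 h=4 -> second land @11

Answer: 7 11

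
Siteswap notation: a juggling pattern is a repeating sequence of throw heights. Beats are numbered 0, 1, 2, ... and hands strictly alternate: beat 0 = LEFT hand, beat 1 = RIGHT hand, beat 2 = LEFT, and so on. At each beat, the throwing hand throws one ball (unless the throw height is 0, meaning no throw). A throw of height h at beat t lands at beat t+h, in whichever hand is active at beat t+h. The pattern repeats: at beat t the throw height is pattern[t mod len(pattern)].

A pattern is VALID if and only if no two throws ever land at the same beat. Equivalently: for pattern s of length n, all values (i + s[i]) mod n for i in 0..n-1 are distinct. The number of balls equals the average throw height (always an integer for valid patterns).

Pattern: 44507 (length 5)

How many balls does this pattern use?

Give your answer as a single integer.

Pattern = [4, 4, 5, 0, 7], length n = 5
  position 0: throw height = 4, running sum = 4
  position 1: throw height = 4, running sum = 8
  position 2: throw height = 5, running sum = 13
  position 3: throw height = 0, running sum = 13
  position 4: throw height = 7, running sum = 20
Total sum = 20; balls = sum / n = 20 / 5 = 4

Answer: 4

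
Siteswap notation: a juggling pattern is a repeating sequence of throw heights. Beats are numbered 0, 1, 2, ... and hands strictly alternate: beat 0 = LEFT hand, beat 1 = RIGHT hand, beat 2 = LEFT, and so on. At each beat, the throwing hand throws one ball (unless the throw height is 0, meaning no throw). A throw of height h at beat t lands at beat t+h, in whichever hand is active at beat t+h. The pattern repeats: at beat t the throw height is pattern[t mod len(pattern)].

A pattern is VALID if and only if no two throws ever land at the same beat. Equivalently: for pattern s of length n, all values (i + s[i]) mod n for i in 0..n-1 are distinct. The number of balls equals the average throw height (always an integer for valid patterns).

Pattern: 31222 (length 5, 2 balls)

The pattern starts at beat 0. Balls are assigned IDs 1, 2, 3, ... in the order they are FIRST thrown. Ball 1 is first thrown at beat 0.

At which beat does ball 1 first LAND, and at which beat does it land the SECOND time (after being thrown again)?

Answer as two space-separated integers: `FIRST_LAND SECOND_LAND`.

Answer: 3 5

Derivation:
Beat 0 (L): throw ball1 h=3 -> lands@3:R; in-air after throw: [b1@3:R]
Beat 1 (R): throw ball2 h=1 -> lands@2:L; in-air after throw: [b2@2:L b1@3:R]
Beat 2 (L): throw ball2 h=2 -> lands@4:L; in-air after throw: [b1@3:R b2@4:L]
Beat 3 (R): throw ball1 h=2 -> lands@5:R; in-air after throw: [b2@4:L b1@5:R]
Beat 4 (L): throw ball2 h=2 -> lands@6:L; in-air after throw: [b1@5:R b2@6:L]
Beat 5 (R): throw ball1 h=3 -> lands@8:L; in-air after throw: [b2@6:L b1@8:L]
Ball 1: thrown@0 h=3 -> first land @3; rethrown@3 h=2 -> second land @5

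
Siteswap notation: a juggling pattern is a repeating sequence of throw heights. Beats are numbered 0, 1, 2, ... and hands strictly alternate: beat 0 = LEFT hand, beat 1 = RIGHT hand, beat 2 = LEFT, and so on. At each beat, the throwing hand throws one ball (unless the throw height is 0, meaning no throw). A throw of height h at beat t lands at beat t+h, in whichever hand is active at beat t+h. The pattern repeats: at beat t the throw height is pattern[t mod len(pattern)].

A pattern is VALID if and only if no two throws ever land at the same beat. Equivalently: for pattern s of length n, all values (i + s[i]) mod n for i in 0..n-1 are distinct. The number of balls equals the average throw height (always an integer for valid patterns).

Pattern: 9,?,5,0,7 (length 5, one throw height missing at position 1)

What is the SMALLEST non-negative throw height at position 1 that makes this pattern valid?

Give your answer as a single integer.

Answer: 4

Derivation:
i=0: (0 + 9) mod 5 = 4
i=1: s[i]=? (unknown)
i=2: (2 + 5) mod 5 = 2
i=3: (3 + 0) mod 5 = 3
i=4: (4 + 7) mod 5 = 1
Known residues: [1, 2, 3, 4]; need a permutation of 0..4, so missing residue r = 0
Need (1 + s) mod 5 = 0; smallest s = (0 - 1) mod 5 = 4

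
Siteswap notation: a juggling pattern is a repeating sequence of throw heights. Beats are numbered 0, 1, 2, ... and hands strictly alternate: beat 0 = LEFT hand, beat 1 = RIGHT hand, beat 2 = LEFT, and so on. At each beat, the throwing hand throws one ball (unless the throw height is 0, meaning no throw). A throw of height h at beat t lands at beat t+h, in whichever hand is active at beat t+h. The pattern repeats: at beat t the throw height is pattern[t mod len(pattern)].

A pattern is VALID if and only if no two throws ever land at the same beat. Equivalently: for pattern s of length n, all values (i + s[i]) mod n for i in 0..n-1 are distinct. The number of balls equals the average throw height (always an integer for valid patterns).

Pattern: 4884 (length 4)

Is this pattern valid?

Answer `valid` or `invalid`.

i=0: (i + s[i]) mod n = (0 + 4) mod 4 = 0
i=1: (i + s[i]) mod n = (1 + 8) mod 4 = 1
i=2: (i + s[i]) mod n = (2 + 8) mod 4 = 2
i=3: (i + s[i]) mod n = (3 + 4) mod 4 = 3
Residues: [0, 1, 2, 3], distinct: True

Answer: valid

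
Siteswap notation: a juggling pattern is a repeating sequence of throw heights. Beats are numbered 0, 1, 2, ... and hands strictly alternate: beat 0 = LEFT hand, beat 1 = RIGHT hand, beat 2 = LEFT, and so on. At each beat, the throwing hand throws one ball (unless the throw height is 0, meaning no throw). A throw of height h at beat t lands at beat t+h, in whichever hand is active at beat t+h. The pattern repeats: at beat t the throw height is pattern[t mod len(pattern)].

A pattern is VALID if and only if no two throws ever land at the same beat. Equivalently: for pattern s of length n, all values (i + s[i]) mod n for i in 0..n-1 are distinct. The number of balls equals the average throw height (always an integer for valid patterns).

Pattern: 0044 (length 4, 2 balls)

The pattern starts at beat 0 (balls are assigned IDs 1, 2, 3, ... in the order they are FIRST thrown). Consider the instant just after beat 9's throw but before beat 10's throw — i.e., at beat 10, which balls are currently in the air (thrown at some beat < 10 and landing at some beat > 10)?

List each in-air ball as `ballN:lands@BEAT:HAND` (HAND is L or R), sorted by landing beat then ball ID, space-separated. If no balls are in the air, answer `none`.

Beat 2 (L): throw ball1 h=4 -> lands@6:L; in-air after throw: [b1@6:L]
Beat 3 (R): throw ball2 h=4 -> lands@7:R; in-air after throw: [b1@6:L b2@7:R]
Beat 6 (L): throw ball1 h=4 -> lands@10:L; in-air after throw: [b2@7:R b1@10:L]
Beat 7 (R): throw ball2 h=4 -> lands@11:R; in-air after throw: [b1@10:L b2@11:R]
Beat 10 (L): throw ball1 h=4 -> lands@14:L; in-air after throw: [b2@11:R b1@14:L]

Answer: ball2:lands@11:R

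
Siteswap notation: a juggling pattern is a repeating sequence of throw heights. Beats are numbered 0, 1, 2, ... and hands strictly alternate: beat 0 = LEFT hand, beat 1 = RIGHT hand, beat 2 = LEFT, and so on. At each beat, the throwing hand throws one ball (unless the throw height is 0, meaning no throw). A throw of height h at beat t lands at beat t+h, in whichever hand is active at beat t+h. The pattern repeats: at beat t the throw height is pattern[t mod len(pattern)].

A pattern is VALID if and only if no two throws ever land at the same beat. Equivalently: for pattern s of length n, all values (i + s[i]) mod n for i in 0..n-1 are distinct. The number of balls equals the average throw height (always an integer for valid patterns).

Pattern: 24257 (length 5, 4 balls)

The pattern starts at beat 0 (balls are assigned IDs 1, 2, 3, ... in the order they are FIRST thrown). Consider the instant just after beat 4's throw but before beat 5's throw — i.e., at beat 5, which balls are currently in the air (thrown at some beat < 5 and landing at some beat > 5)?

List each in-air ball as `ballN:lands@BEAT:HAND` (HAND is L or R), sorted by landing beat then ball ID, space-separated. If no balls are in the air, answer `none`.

Beat 0 (L): throw ball1 h=2 -> lands@2:L; in-air after throw: [b1@2:L]
Beat 1 (R): throw ball2 h=4 -> lands@5:R; in-air after throw: [b1@2:L b2@5:R]
Beat 2 (L): throw ball1 h=2 -> lands@4:L; in-air after throw: [b1@4:L b2@5:R]
Beat 3 (R): throw ball3 h=5 -> lands@8:L; in-air after throw: [b1@4:L b2@5:R b3@8:L]
Beat 4 (L): throw ball1 h=7 -> lands@11:R; in-air after throw: [b2@5:R b3@8:L b1@11:R]
Beat 5 (R): throw ball2 h=2 -> lands@7:R; in-air after throw: [b2@7:R b3@8:L b1@11:R]

Answer: ball3:lands@8:L ball1:lands@11:R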